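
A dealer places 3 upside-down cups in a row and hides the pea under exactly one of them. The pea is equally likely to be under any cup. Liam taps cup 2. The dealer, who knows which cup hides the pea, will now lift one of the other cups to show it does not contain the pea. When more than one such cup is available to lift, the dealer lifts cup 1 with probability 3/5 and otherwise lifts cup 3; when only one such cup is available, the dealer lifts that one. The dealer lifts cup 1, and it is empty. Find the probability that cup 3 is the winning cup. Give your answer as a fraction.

5/8

Consider each possible location of the pea in turn.
If it is under cup 1 (prior 1/3): the dealer opened cup 1, so this case is ruled out; weight (1/3)·0 = 0.
If it is under cup 2 (prior 1/3): cup 1 is available, opened with probability 3/5; weight (1/3)·(3/5) = 1/5.
If it is under cup 3 (prior 1/3): only cup 1 is available, probability 1; weight (1/3)·1 = 1/3.
The weights sum to 8/15.
So P(the pea under cup 3 | the dealer opened cup 1) = (1/3) / (8/15) = 5/8.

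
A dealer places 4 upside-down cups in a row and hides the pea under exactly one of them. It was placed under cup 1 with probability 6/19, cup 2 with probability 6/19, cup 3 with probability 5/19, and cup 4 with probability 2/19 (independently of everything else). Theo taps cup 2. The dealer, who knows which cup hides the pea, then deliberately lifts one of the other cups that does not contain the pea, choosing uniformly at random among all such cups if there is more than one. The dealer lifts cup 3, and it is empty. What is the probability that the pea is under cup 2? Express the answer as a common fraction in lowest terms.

Condition on the true location of the pea.
If it is under cup 1 (prior 6/19): the dealer has 2 equally likely choices, so probability 1/2; weight (6/19)·(1/2) = 3/19.
If it is under cup 2 (prior 6/19): the dealer has 3 equally likely choices, so probability 1/3; weight (6/19)·(1/3) = 2/19.
If it is under cup 3 (prior 5/19): the dealer opened cup 3, so this case is ruled out; weight (5/19)·0 = 0.
If it is under cup 4 (prior 2/19): the dealer has 2 equally likely choices, so probability 1/2; weight (2/19)·(1/2) = 1/19.
The weights sum to 6/19.
So P(the pea under cup 2 | the dealer opened cup 3) = (2/19) / (6/19) = 1/3.

1/3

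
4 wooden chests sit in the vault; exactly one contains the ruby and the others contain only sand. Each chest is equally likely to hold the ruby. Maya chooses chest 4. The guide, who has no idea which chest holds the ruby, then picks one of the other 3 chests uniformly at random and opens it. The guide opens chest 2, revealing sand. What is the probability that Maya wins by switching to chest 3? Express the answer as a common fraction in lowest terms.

1/3

Consider each possible location of the ruby in turn.
If it is in any of chests 1, 3, and 4 (prior 1/4 each): the guide picks chest 2 with probability 1/3 regardless, and it is not the prize; weight (1/4)·(1/3) = 1/12 each.
If it is in chest 2 (prior 1/4): the guide opened chest 2, so this case is ruled out; weight (1/4)·0 = 0.
The weights sum to 1/4.
So P(the ruby in chest 3 | the guide opened chest 2) = (1/12) / (1/4) = 1/3.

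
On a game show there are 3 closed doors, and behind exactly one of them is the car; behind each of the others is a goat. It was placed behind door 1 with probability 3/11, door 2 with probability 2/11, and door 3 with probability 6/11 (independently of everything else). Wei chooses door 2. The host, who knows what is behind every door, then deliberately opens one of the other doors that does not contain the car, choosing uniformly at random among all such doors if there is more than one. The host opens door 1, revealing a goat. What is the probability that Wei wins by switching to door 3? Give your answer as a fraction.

Condition on the true location of the car.
If it is behind door 1 (prior 3/11): the host opened door 1, so this case is ruled out; weight (3/11)·0 = 0.
If it is behind door 2 (prior 2/11): the host has 2 equally likely choices, so probability 1/2; weight (2/11)·(1/2) = 1/11.
If it is behind door 3 (prior 6/11): the host has no choice, probability 1; weight (6/11)·1 = 6/11.
The weights sum to 7/11.
So P(the car behind door 3 | the host opened door 1) = (6/11) / (7/11) = 6/7.

6/7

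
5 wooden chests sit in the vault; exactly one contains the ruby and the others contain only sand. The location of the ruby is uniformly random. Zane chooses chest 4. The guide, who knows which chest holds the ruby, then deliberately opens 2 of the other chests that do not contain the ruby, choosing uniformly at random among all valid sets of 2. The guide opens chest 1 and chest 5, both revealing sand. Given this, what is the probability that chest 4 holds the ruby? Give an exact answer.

1/5

Consider each possible location of the ruby in turn.
If it is in either of chests 1 and 5 (prior 1/5 each): that chest was opened and seen not to hold the prize — ruled out; weight (1/5)·0 = 0 each.
If it is in either of chests 2 and 3 (prior 1/5 each): the guide has 3 equally likely choices, so probability 1/3; weight (1/5)·(1/3) = 1/15 each.
If it is in chest 4 (prior 1/5): the guide has 6 equally likely choices, so probability 1/6; weight (1/5)·(1/6) = 1/30.
The weights sum to 1/6.
So P(the ruby in chest 4 | the guide opened chest 1 and chest 5) = (1/30) / (1/6) = 1/5.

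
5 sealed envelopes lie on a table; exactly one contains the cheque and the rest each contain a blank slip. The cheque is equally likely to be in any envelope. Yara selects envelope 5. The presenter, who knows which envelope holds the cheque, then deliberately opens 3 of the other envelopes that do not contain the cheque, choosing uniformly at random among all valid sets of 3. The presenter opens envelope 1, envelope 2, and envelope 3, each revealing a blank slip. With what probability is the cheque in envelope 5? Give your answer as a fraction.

Consider each possible location of the cheque in turn.
If it is in any of envelopes 1, 2, and 3 (prior 1/5 each): that envelope was opened and seen not to hold the prize — ruled out; weight (1/5)·0 = 0 each.
If it is in envelope 4 (prior 1/5): the presenter has no choice, probability 1; weight (1/5)·1 = 1/5.
If it is in envelope 5 (prior 1/5): the presenter has 4 equally likely choices, so probability 1/4; weight (1/5)·(1/4) = 1/20.
The weights sum to 1/4.
So P(the cheque in envelope 5 | the presenter opened envelope 1, envelope 2, and envelope 3) = (1/20) / (1/4) = 1/5.

1/5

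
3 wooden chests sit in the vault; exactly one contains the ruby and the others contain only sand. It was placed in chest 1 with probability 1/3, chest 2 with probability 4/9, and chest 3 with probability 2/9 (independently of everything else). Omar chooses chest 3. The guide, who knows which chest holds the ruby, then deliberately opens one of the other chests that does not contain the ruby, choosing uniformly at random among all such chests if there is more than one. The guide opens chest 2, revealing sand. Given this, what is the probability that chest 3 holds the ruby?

1/4

Apply Bayes' rule, conditioning on where the ruby actually is.
If it is in chest 1 (prior 1/3): the guide has no choice, probability 1; weight (1/3)·1 = 1/3.
If it is in chest 2 (prior 4/9): the guide opened chest 2, so this case is ruled out; weight (4/9)·0 = 0.
If it is in chest 3 (prior 2/9): the guide has 2 equally likely choices, so probability 1/2; weight (2/9)·(1/2) = 1/9.
The weights sum to 4/9.
So P(the ruby in chest 3 | the guide opened chest 2) = (1/9) / (4/9) = 1/4.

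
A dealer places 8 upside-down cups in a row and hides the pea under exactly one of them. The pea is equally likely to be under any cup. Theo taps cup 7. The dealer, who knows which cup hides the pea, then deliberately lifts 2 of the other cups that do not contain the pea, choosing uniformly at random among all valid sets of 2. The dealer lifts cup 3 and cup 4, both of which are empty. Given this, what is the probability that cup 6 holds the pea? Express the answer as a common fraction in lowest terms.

7/40

Condition on the true location of the pea.
If it is under any of cups 1, 2, 5, 6, and 8 (prior 1/8 each): the dealer has 15 equally likely choices, so probability 1/15; weight (1/8)·(1/15) = 1/120 each.
If it is under either of cups 3 and 4 (prior 1/8 each): that cup was opened and seen not to hold the prize — ruled out; weight (1/8)·0 = 0 each.
If it is under cup 7 (prior 1/8): the dealer has 21 equally likely choices, so probability 1/21; weight (1/8)·(1/21) = 1/168.
The weights sum to 1/21.
So P(the pea under cup 6 | the dealer opened cup 3 and cup 4) = (1/120) / (1/21) = 7/40.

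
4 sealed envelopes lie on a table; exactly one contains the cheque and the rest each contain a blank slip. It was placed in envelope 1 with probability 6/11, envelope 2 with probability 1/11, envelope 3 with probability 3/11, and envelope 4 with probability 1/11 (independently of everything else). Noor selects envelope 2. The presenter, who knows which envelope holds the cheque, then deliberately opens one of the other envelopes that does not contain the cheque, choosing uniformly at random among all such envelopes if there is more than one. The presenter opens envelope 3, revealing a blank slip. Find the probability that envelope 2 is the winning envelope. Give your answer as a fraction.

Condition on the true location of the cheque.
If it is in envelope 1 (prior 6/11): the presenter has 2 equally likely choices, so probability 1/2; weight (6/11)·(1/2) = 3/11.
If it is in envelope 2 (prior 1/11): the presenter has 3 equally likely choices, so probability 1/3; weight (1/11)·(1/3) = 1/33.
If it is in envelope 3 (prior 3/11): the presenter opened envelope 3, so this case is ruled out; weight (3/11)·0 = 0.
If it is in envelope 4 (prior 1/11): the presenter has 2 equally likely choices, so probability 1/2; weight (1/11)·(1/2) = 1/22.
The weights sum to 23/66.
So P(the cheque in envelope 2 | the presenter opened envelope 3) = (1/33) / (23/66) = 2/23.

2/23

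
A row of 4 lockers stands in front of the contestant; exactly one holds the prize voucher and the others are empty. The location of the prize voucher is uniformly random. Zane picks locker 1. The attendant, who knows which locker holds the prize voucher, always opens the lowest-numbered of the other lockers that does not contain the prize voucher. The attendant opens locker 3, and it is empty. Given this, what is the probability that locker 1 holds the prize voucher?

0

Consider each possible location of the prize voucher in turn.
If it is in either of lockers 1 and 4 (prior 1/4 each): the attendant would have opened locker 2 instead, probability 0; weight (1/4)·0 = 0 each.
If it is in locker 2 (prior 1/4): locker 3 is the lowest-numbered option available, probability 1; weight (1/4)·1 = 1/4.
If it is in locker 3 (prior 1/4): the attendant opened locker 3, so this case is ruled out; weight (1/4)·0 = 0.
The weights sum to 1/4.
So P(the prize voucher in locker 1 | the attendant opened locker 3) = 0 / (1/4) = 0.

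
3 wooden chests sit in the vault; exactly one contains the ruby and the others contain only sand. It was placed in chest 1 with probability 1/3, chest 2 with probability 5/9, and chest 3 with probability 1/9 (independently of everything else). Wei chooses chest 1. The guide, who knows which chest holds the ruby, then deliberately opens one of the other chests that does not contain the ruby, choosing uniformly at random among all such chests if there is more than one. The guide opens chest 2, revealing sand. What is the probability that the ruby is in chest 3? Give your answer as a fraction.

Consider each possible location of the ruby in turn.
If it is in chest 1 (prior 1/3): the guide has 2 equally likely choices, so probability 1/2; weight (1/3)·(1/2) = 1/6.
If it is in chest 2 (prior 5/9): the guide opened chest 2, so this case is ruled out; weight (5/9)·0 = 0.
If it is in chest 3 (prior 1/9): the guide has no choice, probability 1; weight (1/9)·1 = 1/9.
The weights sum to 5/18.
So P(the ruby in chest 3 | the guide opened chest 2) = (1/9) / (5/18) = 2/5.

2/5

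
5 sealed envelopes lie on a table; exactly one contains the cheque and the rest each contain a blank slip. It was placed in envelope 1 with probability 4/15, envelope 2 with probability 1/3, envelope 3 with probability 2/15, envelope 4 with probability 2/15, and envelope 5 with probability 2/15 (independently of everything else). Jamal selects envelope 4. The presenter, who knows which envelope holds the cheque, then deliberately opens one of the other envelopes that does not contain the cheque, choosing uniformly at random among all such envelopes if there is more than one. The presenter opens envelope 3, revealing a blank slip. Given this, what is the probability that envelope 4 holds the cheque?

3/25

Apply Bayes' rule, conditioning on where the cheque actually is.
If it is in envelope 1 (prior 4/15): the presenter has 3 equally likely choices, so probability 1/3; weight (4/15)·(1/3) = 4/45.
If it is in envelope 2 (prior 1/3): the presenter has 3 equally likely choices, so probability 1/3; weight (1/3)·(1/3) = 1/9.
If it is in envelope 3 (prior 2/15): the presenter opened envelope 3, so this case is ruled out; weight (2/15)·0 = 0.
If it is in envelope 4 (prior 2/15): the presenter has 4 equally likely choices, so probability 1/4; weight (2/15)·(1/4) = 1/30.
If it is in envelope 5 (prior 2/15): the presenter has 3 equally likely choices, so probability 1/3; weight (2/15)·(1/3) = 2/45.
The weights sum to 5/18.
So P(the cheque in envelope 4 | the presenter opened envelope 3) = (1/30) / (5/18) = 3/25.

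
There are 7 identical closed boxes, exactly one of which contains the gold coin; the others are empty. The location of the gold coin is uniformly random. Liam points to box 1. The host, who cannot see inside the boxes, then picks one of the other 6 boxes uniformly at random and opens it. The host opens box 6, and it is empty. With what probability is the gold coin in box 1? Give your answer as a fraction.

1/6

Because the host chose which box to open without knowing where the gold coin is, the choice is independent of the prize location. Learning that box 6 does not hold the gold coin simply rules out that one location and leaves the remaining 6 boxes still equally likely by symmetry.
So P(the gold coin in box 1) = 1/6.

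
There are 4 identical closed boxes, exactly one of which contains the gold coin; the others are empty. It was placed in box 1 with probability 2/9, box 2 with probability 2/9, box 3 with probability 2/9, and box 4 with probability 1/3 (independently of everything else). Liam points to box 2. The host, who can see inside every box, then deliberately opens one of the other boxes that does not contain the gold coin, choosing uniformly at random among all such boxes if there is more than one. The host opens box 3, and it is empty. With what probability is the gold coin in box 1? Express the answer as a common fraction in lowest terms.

Apply Bayes' rule, conditioning on where the gold coin actually is.
If it is in box 1 (prior 2/9): the host has 2 equally likely choices, so probability 1/2; weight (2/9)·(1/2) = 1/9.
If it is in box 2 (prior 2/9): the host has 3 equally likely choices, so probability 1/3; weight (2/9)·(1/3) = 2/27.
If it is in box 3 (prior 2/9): the host opened box 3, so this case is ruled out; weight (2/9)·0 = 0.
If it is in box 4 (prior 1/3): the host has 2 equally likely choices, so probability 1/2; weight (1/3)·(1/2) = 1/6.
The weights sum to 19/54.
So P(the gold coin in box 1 | the host opened box 3) = (1/9) / (19/54) = 6/19.

6/19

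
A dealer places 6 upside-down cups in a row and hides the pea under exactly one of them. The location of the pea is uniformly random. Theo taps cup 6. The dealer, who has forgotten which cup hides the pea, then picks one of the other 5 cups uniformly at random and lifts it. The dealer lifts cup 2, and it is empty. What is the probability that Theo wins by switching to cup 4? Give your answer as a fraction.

1/5

Because the dealer chose which cup to lift without knowing where the pea is, the choice is independent of the prize location. Learning that cup 2 does not hold the pea simply rules out that one location and leaves the remaining 5 cups still equally likely by symmetry.
So P(the pea under cup 4) = 1/5.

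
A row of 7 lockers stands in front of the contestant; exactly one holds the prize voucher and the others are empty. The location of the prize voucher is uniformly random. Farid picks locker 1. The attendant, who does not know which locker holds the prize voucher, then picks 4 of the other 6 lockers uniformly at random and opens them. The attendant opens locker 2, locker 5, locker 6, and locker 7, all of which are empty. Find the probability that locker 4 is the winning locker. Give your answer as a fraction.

1/3

Apply Bayes' rule, conditioning on where the prize voucher actually is.
If it is in any of lockers 1, 3, and 4 (prior 1/7 each): the attendant picks exactly this set with probability 1/15 regardless, and none is the prize; weight (1/7)·(1/15) = 1/105 each.
If it is in any of lockers 2, 5, 6, and 7 (prior 1/7 each): that locker was opened and seen not to hold the prize — ruled out; weight (1/7)·0 = 0 each.
The weights sum to 1/35.
So P(the prize voucher in locker 4 | the attendant opened locker 2, locker 5, locker 6, and locker 7) = (1/105) / (1/35) = 1/3.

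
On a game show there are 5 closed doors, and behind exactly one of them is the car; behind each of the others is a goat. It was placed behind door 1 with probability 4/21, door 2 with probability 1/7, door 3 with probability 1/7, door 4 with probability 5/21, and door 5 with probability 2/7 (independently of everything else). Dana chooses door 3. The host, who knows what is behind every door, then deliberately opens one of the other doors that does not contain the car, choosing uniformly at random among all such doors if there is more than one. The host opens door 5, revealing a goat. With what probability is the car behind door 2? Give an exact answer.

4/19

Condition on the true location of the car.
If it is behind door 1 (prior 4/21): the host has 3 equally likely choices, so probability 1/3; weight (4/21)·(1/3) = 4/63.
If it is behind door 2 (prior 1/7): the host has 3 equally likely choices, so probability 1/3; weight (1/7)·(1/3) = 1/21.
If it is behind door 3 (prior 1/7): the host has 4 equally likely choices, so probability 1/4; weight (1/7)·(1/4) = 1/28.
If it is behind door 4 (prior 5/21): the host has 3 equally likely choices, so probability 1/3; weight (5/21)·(1/3) = 5/63.
If it is behind door 5 (prior 2/7): the host opened door 5, so this case is ruled out; weight (2/7)·0 = 0.
The weights sum to 19/84.
So P(the car behind door 2 | the host opened door 5) = (1/21) / (19/84) = 4/19.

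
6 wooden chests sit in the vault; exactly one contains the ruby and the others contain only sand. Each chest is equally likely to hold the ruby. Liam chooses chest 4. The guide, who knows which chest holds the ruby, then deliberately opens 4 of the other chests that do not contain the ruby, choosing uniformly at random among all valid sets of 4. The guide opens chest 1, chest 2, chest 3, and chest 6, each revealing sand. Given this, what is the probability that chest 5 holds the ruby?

Apply Bayes' rule, conditioning on where the ruby actually is.
If it is in any of chests 1, 2, 3, and 6 (prior 1/6 each): that chest was opened and seen not to hold the prize — ruled out; weight (1/6)·0 = 0 each.
If it is in chest 4 (prior 1/6): the guide has 5 equally likely choices, so probability 1/5; weight (1/6)·(1/5) = 1/30.
If it is in chest 5 (prior 1/6): the guide has no choice, probability 1; weight (1/6)·1 = 1/6.
The weights sum to 1/5.
So P(the ruby in chest 5 | the guide opened chest 1, chest 2, chest 3, and chest 6) = (1/6) / (1/5) = 5/6.

5/6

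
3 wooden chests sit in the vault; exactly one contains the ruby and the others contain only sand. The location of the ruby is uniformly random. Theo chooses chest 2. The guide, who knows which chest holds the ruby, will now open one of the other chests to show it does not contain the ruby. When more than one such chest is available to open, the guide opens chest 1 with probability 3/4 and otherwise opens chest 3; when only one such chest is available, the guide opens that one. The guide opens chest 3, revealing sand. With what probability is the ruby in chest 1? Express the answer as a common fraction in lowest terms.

Condition on the true location of the ruby.
If it is in chest 1 (prior 1/3): only chest 3 is available, probability 1; weight (1/3)·1 = 1/3.
If it is in chest 2 (prior 1/3): chest 1 is available but not opened, probability 1/4; weight (1/3)·(1/4) = 1/12.
If it is in chest 3 (prior 1/3): the guide opened chest 3, so this case is ruled out; weight (1/3)·0 = 0.
The weights sum to 5/12.
So P(the ruby in chest 1 | the guide opened chest 3) = (1/3) / (5/12) = 4/5.

4/5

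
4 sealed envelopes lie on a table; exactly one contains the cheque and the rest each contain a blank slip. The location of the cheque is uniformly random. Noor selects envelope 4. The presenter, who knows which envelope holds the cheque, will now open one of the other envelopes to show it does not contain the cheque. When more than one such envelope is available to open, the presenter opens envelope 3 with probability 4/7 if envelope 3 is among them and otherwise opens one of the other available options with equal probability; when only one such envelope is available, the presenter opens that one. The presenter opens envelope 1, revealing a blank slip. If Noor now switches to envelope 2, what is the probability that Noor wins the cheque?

Consider each possible location of the cheque in turn.
If it is in envelope 1 (prior 1/4): the presenter opened envelope 1, so this case is ruled out; weight (1/4)·0 = 0.
If it is in envelope 2 (prior 1/4): envelope 3 is available but not opened, probability 3/7; weight (1/4)·(3/7) = 3/28.
If it is in envelope 3 (prior 1/4): envelope 3 holds the prize so is unavailable; the presenter chooses uniformly among the 2 others, probability 1/2; weight (1/4)·(1/2) = 1/8.
If it is in envelope 4 (prior 1/4): envelope 3 is available but not opened; envelope 1 gets probability (1 − 4/7)/2 = 3/14; weight (1/4)·(3/14) = 3/56.
The weights sum to 2/7.
So P(the cheque in envelope 2 | the presenter opened envelope 1) = (3/28) / (2/7) = 3/8.

3/8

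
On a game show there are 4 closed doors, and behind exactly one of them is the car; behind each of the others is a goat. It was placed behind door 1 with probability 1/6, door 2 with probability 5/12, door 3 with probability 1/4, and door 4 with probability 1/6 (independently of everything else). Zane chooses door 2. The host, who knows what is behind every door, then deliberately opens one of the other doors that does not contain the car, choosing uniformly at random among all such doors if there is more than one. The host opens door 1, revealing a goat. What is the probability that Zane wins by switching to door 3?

Condition on the true location of the car.
If it is behind door 1 (prior 1/6): the host opened door 1, so this case is ruled out; weight (1/6)·0 = 0.
If it is behind door 2 (prior 5/12): the host has 3 equally likely choices, so probability 1/3; weight (5/12)·(1/3) = 5/36.
If it is behind door 3 (prior 1/4): the host has 2 equally likely choices, so probability 1/2; weight (1/4)·(1/2) = 1/8.
If it is behind door 4 (prior 1/6): the host has 2 equally likely choices, so probability 1/2; weight (1/6)·(1/2) = 1/12.
The weights sum to 25/72.
So P(the car behind door 3 | the host opened door 1) = (1/8) / (25/72) = 9/25.

9/25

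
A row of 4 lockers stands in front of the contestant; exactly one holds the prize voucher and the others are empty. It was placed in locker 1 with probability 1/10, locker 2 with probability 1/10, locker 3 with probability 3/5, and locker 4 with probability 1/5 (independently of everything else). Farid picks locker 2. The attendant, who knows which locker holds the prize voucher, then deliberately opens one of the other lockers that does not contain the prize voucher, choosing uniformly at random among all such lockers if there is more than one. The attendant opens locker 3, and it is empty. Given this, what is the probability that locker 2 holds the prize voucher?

2/11

Apply Bayes' rule, conditioning on where the prize voucher actually is.
If it is in locker 1 (prior 1/10): the attendant has 2 equally likely choices, so probability 1/2; weight (1/10)·(1/2) = 1/20.
If it is in locker 2 (prior 1/10): the attendant has 3 equally likely choices, so probability 1/3; weight (1/10)·(1/3) = 1/30.
If it is in locker 3 (prior 3/5): the attendant opened locker 3, so this case is ruled out; weight (3/5)·0 = 0.
If it is in locker 4 (prior 1/5): the attendant has 2 equally likely choices, so probability 1/2; weight (1/5)·(1/2) = 1/10.
The weights sum to 11/60.
So P(the prize voucher in locker 2 | the attendant opened locker 3) = (1/30) / (11/60) = 2/11.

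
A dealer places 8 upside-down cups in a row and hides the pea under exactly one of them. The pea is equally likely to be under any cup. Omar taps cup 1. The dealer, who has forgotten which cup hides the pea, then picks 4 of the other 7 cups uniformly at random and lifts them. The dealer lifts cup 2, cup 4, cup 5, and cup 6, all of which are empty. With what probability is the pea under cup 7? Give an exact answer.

Apply Bayes' rule, conditioning on where the pea actually is.
If it is under any of cups 1, 3, 7, and 8 (prior 1/8 each): the dealer picks exactly this set with probability 1/35 regardless, and none is the prize; weight (1/8)·(1/35) = 1/280 each.
If it is under any of cups 2, 4, 5, and 6 (prior 1/8 each): that cup was opened and seen not to hold the prize — ruled out; weight (1/8)·0 = 0 each.
The weights sum to 1/70.
So P(the pea under cup 7 | the dealer opened cup 2, cup 4, cup 5, and cup 6) = (1/280) / (1/70) = 1/4.

1/4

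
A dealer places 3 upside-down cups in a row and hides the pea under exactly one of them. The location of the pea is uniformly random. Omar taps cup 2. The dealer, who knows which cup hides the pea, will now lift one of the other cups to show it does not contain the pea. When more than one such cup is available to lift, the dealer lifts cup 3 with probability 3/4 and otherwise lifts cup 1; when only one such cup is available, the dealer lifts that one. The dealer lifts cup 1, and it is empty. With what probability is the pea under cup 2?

Condition on the true location of the pea.
If it is under cup 1 (prior 1/3): the dealer opened cup 1, so this case is ruled out; weight (1/3)·0 = 0.
If it is under cup 2 (prior 1/3): cup 3 is available but not opened, probability 1/4; weight (1/3)·(1/4) = 1/12.
If it is under cup 3 (prior 1/3): only cup 1 is available, probability 1; weight (1/3)·1 = 1/3.
The weights sum to 5/12.
So P(the pea under cup 2 | the dealer opened cup 1) = (1/12) / (5/12) = 1/5.

1/5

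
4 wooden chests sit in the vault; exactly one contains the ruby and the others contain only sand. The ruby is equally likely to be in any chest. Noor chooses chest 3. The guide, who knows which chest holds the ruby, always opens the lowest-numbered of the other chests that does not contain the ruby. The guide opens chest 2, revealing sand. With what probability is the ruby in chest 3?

0

Condition on the true location of the ruby.
If it is in chest 1 (prior 1/4): chest 2 is the lowest-numbered option available, probability 1; weight (1/4)·1 = 1/4.
If it is in chest 2 (prior 1/4): the guide opened chest 2, so this case is ruled out; weight (1/4)·0 = 0.
If it is in either of chests 3 and 4 (prior 1/4 each): the guide would have opened chest 1 instead, probability 0; weight (1/4)·0 = 0 each.
The weights sum to 1/4.
So P(the ruby in chest 3 | the guide opened chest 2) = 0 / (1/4) = 0.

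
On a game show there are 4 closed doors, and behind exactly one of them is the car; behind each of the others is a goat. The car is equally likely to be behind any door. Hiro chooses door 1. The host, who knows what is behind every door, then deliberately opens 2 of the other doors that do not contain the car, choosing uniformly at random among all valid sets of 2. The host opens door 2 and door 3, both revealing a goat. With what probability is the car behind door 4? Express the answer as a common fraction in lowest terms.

Apply Bayes' rule, conditioning on where the car actually is.
If it is behind door 1 (prior 1/4): the host has 3 equally likely choices, so probability 1/3; weight (1/4)·(1/3) = 1/12.
If it is behind either of doors 2 and 3 (prior 1/4 each): that door was opened and seen not to hold the prize — ruled out; weight (1/4)·0 = 0 each.
If it is behind door 4 (prior 1/4): the host has no choice, probability 1; weight (1/4)·1 = 1/4.
The weights sum to 1/3.
So P(the car behind door 4 | the host opened door 2 and door 3) = (1/4) / (1/3) = 3/4.

3/4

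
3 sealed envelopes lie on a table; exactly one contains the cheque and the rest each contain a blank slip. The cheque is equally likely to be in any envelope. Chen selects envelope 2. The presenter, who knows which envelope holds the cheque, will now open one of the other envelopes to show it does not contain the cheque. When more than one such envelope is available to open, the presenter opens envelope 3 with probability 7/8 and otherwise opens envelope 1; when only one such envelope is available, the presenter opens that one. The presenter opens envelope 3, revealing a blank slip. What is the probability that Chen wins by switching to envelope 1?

Apply Bayes' rule, conditioning on where the cheque actually is.
If it is in envelope 1 (prior 1/3): only envelope 3 is available, probability 1; weight (1/3)·1 = 1/3.
If it is in envelope 2 (prior 1/3): envelope 3 is available, opened with probability 7/8; weight (1/3)·(7/8) = 7/24.
If it is in envelope 3 (prior 1/3): the presenter opened envelope 3, so this case is ruled out; weight (1/3)·0 = 0.
The weights sum to 5/8.
So P(the cheque in envelope 1 | the presenter opened envelope 3) = (1/3) / (5/8) = 8/15.

8/15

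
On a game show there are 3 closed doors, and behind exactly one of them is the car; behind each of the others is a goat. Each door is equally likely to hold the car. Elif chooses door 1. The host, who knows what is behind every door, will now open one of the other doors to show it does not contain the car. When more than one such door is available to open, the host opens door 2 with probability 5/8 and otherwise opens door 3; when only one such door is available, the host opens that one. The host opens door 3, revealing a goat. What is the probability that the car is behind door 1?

3/11

Consider each possible location of the car in turn.
If it is behind door 1 (prior 1/3): door 2 is available but not opened, probability 3/8; weight (1/3)·(3/8) = 1/8.
If it is behind door 2 (prior 1/3): only door 3 is available, probability 1; weight (1/3)·1 = 1/3.
If it is behind door 3 (prior 1/3): the host opened door 3, so this case is ruled out; weight (1/3)·0 = 0.
The weights sum to 11/24.
So P(the car behind door 1 | the host opened door 3) = (1/8) / (11/24) = 3/11.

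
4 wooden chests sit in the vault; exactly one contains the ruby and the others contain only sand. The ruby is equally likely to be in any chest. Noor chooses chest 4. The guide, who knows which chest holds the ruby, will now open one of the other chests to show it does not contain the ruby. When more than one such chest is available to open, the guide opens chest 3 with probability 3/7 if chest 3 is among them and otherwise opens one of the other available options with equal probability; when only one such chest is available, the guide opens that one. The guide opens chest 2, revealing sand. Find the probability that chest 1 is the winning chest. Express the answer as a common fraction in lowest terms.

8/19

Condition on the true location of the ruby.
If it is in chest 1 (prior 1/4): chest 3 is available but not opened, probability 4/7; weight (1/4)·(4/7) = 1/7.
If it is in chest 2 (prior 1/4): the guide opened chest 2, so this case is ruled out; weight (1/4)·0 = 0.
If it is in chest 3 (prior 1/4): chest 3 holds the prize so is unavailable; the guide chooses uniformly among the 2 others, probability 1/2; weight (1/4)·(1/2) = 1/8.
If it is in chest 4 (prior 1/4): chest 3 is available but not opened; chest 2 gets probability (1 − 3/7)/2 = 2/7; weight (1/4)·(2/7) = 1/14.
The weights sum to 19/56.
So P(the ruby in chest 1 | the guide opened chest 2) = (1/7) / (19/56) = 8/19.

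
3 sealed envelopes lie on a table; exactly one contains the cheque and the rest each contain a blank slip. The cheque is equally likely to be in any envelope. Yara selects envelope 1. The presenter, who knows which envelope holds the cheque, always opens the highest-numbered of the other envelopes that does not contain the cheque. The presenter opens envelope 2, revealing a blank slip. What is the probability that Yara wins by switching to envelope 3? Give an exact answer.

1

Condition on the true location of the cheque.
If it is in envelope 1 (prior 1/3): the presenter would have opened envelope 3 instead, probability 0; weight (1/3)·0 = 0.
If it is in envelope 2 (prior 1/3): the presenter opened envelope 2, so this case is ruled out; weight (1/3)·0 = 0.
If it is in envelope 3 (prior 1/3): envelope 2 is the highest-numbered option available, probability 1; weight (1/3)·1 = 1/3.
The weights sum to 1/3.
So P(the cheque in envelope 3 | the presenter opened envelope 2) = (1/3) / (1/3) = 1.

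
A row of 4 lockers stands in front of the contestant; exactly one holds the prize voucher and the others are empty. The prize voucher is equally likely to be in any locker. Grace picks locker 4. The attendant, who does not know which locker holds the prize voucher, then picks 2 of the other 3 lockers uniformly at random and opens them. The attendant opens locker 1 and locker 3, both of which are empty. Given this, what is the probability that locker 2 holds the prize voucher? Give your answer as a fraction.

Because the attendant chose which lockers to open without knowing where the prize voucher is, the choice is independent of the prize location. Learning that none of the 2 opened lockers holds the prize voucher simply rules out those 2 locations and leaves the remaining 2 lockers still equally likely by symmetry.
So P(the prize voucher in locker 2) = 1/2.

1/2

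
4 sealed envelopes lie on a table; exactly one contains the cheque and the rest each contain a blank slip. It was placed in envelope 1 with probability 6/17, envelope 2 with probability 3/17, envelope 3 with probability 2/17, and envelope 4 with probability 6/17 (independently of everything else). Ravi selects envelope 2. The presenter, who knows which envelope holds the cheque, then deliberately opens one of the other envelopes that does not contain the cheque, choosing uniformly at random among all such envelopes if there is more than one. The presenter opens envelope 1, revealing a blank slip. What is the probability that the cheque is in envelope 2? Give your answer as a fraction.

1/5

Consider each possible location of the cheque in turn.
If it is in envelope 1 (prior 6/17): the presenter opened envelope 1, so this case is ruled out; weight (6/17)·0 = 0.
If it is in envelope 2 (prior 3/17): the presenter has 3 equally likely choices, so probability 1/3; weight (3/17)·(1/3) = 1/17.
If it is in envelope 3 (prior 2/17): the presenter has 2 equally likely choices, so probability 1/2; weight (2/17)·(1/2) = 1/17.
If it is in envelope 4 (prior 6/17): the presenter has 2 equally likely choices, so probability 1/2; weight (6/17)·(1/2) = 3/17.
The weights sum to 5/17.
So P(the cheque in envelope 2 | the presenter opened envelope 1) = (1/17) / (5/17) = 1/5.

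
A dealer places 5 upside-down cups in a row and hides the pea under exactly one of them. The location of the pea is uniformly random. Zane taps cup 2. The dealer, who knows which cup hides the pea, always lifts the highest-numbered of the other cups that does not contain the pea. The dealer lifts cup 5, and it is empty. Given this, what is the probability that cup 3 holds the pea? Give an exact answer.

1/4

Consider each possible location of the pea in turn.
If it is under any of cups 1, 2, 3, and 4 (prior 1/5 each): cup 5 is the highest-numbered option available, probability 1; weight (1/5)·1 = 1/5 each.
If it is under cup 5 (prior 1/5): the dealer opened cup 5, so this case is ruled out; weight (1/5)·0 = 0.
The weights sum to 4/5.
So P(the pea under cup 3 | the dealer opened cup 5) = (1/5) / (4/5) = 1/4.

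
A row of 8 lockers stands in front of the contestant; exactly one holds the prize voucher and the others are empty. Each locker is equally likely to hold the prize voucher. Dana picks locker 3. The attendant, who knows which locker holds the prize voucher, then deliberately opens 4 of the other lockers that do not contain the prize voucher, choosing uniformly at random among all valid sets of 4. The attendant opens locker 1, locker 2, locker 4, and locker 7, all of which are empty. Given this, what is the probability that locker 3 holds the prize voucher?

1/8

Apply Bayes' rule, conditioning on where the prize voucher actually is.
If it is in any of lockers 1, 2, 4, and 7 (prior 1/8 each): that locker was opened and seen not to hold the prize — ruled out; weight (1/8)·0 = 0 each.
If it is in locker 3 (prior 1/8): the attendant has 35 equally likely choices, so probability 1/35; weight (1/8)·(1/35) = 1/280.
If it is in any of lockers 5, 6, and 8 (prior 1/8 each): the attendant has 15 equally likely choices, so probability 1/15; weight (1/8)·(1/15) = 1/120 each.
The weights sum to 1/35.
So P(the prize voucher in locker 3 | the attendant opened locker 1, locker 2, locker 4, and locker 7) = (1/280) / (1/35) = 1/8.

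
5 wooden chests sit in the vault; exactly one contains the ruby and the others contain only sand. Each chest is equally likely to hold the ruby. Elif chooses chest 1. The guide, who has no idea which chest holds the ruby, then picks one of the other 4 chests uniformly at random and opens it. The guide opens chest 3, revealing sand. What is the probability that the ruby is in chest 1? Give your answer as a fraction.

1/4

Because the guide chose which chest to open without knowing where the ruby is, the choice is independent of the prize location. Learning that chest 3 does not hold the ruby simply rules out that one location and leaves the remaining 4 chests still equally likely by symmetry.
So P(the ruby in chest 1) = 1/4.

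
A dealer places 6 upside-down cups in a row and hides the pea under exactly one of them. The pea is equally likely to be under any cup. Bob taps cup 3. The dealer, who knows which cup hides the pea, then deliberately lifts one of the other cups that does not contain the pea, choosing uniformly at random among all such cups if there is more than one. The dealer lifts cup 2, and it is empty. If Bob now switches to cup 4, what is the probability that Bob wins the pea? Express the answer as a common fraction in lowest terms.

5/24

Apply Bayes' rule, conditioning on where the pea actually is.
If it is under any of cups 1, 4, 5, and 6 (prior 1/6 each): the dealer has 4 equally likely choices, so probability 1/4; weight (1/6)·(1/4) = 1/24 each.
If it is under cup 2 (prior 1/6): the dealer opened cup 2, so this case is ruled out; weight (1/6)·0 = 0.
If it is under cup 3 (prior 1/6): the dealer has 5 equally likely choices, so probability 1/5; weight (1/6)·(1/5) = 1/30.
The weights sum to 1/5.
So P(the pea under cup 4 | the dealer opened cup 2) = (1/24) / (1/5) = 5/24.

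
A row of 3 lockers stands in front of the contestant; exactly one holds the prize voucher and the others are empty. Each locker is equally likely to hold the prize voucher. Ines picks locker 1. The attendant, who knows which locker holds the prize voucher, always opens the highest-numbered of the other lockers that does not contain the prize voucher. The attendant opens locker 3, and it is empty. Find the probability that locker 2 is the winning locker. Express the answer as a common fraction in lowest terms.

Condition on the true location of the prize voucher.
If it is in either of lockers 1 and 2 (prior 1/3 each): locker 3 is the highest-numbered option available, probability 1; weight (1/3)·1 = 1/3 each.
If it is in locker 3 (prior 1/3): the attendant opened locker 3, so this case is ruled out; weight (1/3)·0 = 0.
The weights sum to 2/3.
So P(the prize voucher in locker 2 | the attendant opened locker 3) = (1/3) / (2/3) = 1/2.

1/2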